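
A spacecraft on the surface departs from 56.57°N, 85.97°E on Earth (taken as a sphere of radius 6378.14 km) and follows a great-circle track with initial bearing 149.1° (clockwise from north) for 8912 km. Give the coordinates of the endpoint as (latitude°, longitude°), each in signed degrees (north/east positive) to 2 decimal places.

Angular distance δ = d/R = 8912/6378.14 = 1.39727 rad; initial bearing θ = 2.6023 rad.
sin φ₂ = sin φ₁ cos δ + cos φ₁ sin δ cos θ = (0.8346)(0.1727) + (0.5509)(0.9850)(-0.8581) = -0.3215, so φ₂ = -18.76°.
Δλ = atan2(sin θ sin δ cos φ₁, cos δ − sin φ₁ sin φ₂) = atan2(0.2787, 0.4410) = 32.289°.
λ₂ = 85.970° + 32.289° = 118.26°.

-18.76°, 118.26°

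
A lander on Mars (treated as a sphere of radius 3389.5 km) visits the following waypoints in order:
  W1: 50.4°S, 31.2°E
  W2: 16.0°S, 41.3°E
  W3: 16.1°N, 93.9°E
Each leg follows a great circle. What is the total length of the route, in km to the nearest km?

5701 km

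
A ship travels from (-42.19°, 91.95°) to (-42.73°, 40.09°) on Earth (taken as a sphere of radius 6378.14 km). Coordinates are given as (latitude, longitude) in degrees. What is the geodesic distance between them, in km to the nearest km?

4190 km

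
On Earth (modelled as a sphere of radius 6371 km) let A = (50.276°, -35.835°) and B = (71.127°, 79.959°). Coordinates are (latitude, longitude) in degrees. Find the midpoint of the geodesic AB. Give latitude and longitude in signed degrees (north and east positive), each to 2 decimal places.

71.40°, -5.53°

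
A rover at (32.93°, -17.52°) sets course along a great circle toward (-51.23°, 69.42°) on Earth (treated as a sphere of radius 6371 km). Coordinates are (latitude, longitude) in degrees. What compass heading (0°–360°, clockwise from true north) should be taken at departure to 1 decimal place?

137.1°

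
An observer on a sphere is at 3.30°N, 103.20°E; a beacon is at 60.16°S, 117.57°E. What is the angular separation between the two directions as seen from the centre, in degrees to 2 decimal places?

With latitudes φ₁ = 3.300°, φ₂ = -60.160° and longitude difference Δλ = 14.370°:
Haversine: a = sin²(Δφ/2) + cos φ₁ cos φ₂ sin²(Δλ/2) = 0.2766 + (0.9983)(0.4976)(0.0156) = 0.28436.
Central angle c = 2·arcsin(√a) = 1.12488 rad.
So the angular separation is 64.45°.

64.45°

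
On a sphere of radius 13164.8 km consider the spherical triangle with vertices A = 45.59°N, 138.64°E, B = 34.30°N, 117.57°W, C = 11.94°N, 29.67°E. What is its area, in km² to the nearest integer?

312694617 km²

Side lengths (central angles): a = 2.1689, b = 1.6456, c = 1.3028 rad; semiperimeter s = 2.5587.
By l'Huilier's theorem, tan(E/4) = √[tan(s/2) tan((s−a)/2) tan((s−b)/2) tan((s−c)/2)], giving spherical excess E = 1.8042 rad.
Area = E·R² = 1.8042 × (13164.8)² ≈ 312694617 km².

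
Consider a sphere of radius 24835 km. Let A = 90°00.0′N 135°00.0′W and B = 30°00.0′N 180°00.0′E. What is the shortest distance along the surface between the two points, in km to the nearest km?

In radians: φ₁ = 1.5708, φ₂ = 0.5236, Δλ = -45.000° = -0.7854 rad.
cos c = sin φ₁ sin φ₂ + cos φ₁ cos φ₂ cos Δλ = (1.0000)(0.5000) + (0.0000)(0.8660)(0.7071) = 0.50000,
so c = arccos(0.50000) = 1.04720 rad.
Distance = R·c = 24835 × 1.0472 ≈ 26007 km.

26007 km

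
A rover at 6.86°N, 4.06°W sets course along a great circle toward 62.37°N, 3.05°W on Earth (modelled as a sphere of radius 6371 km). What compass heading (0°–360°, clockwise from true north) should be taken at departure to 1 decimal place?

0.6°

With φ₁ = 0.1197, φ₂ = 1.0886, Δλ = 0.0176 rad, the forward-azimuth formula gives
θ = atan2( sin Δλ cos φ₂ , cos φ₁ sin φ₂ − sin φ₁ cos φ₂ cos Δλ ) = atan2(0.0082, 0.8242) = 0.57°.
So the initial bearing is 0.6°.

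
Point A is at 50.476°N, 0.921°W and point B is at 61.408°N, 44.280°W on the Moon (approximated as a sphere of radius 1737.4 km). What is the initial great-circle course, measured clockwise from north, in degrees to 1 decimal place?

With φ₁ = 0.8810, φ₂ = 1.0718, Δλ = -0.7568 rad, the forward-azimuth formula gives
θ = atan2( sin Δλ cos φ₂ , cos φ₁ sin φ₂ − sin φ₁ cos φ₂ cos Δλ ) = atan2(-0.3286, 0.2904) = -48.53°.
Adding 360° brings this into [0°, 360°): 311.5°.

311.5°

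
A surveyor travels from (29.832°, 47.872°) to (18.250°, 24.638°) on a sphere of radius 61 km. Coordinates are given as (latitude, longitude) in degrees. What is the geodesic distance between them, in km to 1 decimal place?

25.7 km

Let φ₁ = 0.5207 rad, φ₂ = 0.3185 rad, and Δλ = -0.4055 rad.
cos c = sin φ₁ sin φ₂ + cos φ₁ cos φ₂ cos Δλ = (0.4975)(0.3132) + (0.8675)(0.9497)(0.9189) = 0.91283,
so c = arccos(0.91283) = 0.42065 rad.
Distance = R·c = 61 × 0.4206 ≈ 25.7 km.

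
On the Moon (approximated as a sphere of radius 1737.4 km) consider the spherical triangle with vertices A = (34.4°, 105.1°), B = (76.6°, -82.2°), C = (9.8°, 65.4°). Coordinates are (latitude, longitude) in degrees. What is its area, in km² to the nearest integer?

1657055 km²

Side lengths (central angles): a = 1.5980, b = 0.7645, c = 1.2026 rad; semiperimeter s = 1.7826.
By l'Huilier's theorem, tan(E/4) = √[tan(s/2) tan((s−a)/2) tan((s−b)/2) tan((s−c)/2)], giving spherical excess E = 0.5490 rad.
Area = E·R² = 0.5490 × (1737.4)² ≈ 1657055 km².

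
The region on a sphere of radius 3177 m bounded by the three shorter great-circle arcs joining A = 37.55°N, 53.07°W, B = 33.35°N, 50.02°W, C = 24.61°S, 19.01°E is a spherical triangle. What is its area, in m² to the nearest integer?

Side lengths (central angles): a = 1.5279, b = 1.6028, c = 0.0852 rad; semiperimeter s = 1.6080.
By l'Huilier's theorem, tan(E/4) = √[tan(s/2) tan((s−a)/2) tan((s−b)/2) tan((s−c)/2)], giving spherical excess E = 0.0403 rad.
Area = E·R² = 0.0403 × (3177)² ≈ 407052 m².

407052 m²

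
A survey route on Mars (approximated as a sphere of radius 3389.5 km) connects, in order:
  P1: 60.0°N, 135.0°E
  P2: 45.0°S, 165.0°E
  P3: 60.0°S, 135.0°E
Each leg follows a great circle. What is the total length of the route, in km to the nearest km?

Leg P1→P2: central angle 1.8820 rad, distance 6379.0 km.
Leg P2→P3: central angle 0.4064 rad, distance 1377.4 km.
Total: 6379.0 + 1377.4 ≈ 7756 km.

7756 km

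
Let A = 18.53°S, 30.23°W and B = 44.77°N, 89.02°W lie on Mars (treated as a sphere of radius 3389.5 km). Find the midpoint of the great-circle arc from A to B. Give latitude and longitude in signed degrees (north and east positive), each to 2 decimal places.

14.93°, -55.00°

Central angle δ = 1.4455 rad. Interpolating on the sphere with fraction f = 0.5:
P = [sin((1−f)δ)·A + sin(fδ)·B] / sin δ = 0.6667·A + 0.6667·B in Cartesian coordinates,
giving P = (0.5542, -0.7915, 0.2576), i.e. latitude 14.93°, longitude -55.00°.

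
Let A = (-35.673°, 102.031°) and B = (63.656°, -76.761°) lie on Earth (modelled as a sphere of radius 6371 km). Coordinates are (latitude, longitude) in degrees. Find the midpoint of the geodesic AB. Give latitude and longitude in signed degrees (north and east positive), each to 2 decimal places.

Central angle δ = 2.6530 rad. Interpolating on the sphere with fraction f = 0.5:
P = [sin((1−f)δ)·A + sin(fδ)·B] / sin δ = 2.0673·A + 2.0673·B in Cartesian coordinates,
giving P = (-0.1400, 0.7495, 0.6470), i.e. latitude 40.32°, longitude 100.58°.

40.32°, 100.58°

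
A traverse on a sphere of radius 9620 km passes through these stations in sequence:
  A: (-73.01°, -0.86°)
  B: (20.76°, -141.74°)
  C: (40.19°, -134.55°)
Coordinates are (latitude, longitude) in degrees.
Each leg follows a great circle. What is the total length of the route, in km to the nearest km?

Leg A→B: central angle 2.1543 rad, distance 20724.5 km.
Leg B→C: central angle 0.3556 rad, distance 3421.0 km.
Total: 20724.5 + 3421.0 ≈ 24146 km.

24146 km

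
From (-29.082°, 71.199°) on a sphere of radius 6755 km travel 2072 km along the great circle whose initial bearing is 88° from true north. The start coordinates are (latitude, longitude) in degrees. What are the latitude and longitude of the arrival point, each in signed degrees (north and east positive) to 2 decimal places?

-27.01°, 91.00°

Angular distance δ = d/R = 2072/6755 = 0.30674 rad; initial bearing θ = 1.5359 rad.
sin φ₂ = sin φ₁ cos δ + cos φ₁ sin δ cos θ = (-0.4861)(0.9533) + (0.8739)(0.3019)(0.0349) = -0.4542, so φ₂ = -27.01°.
Δλ = atan2(sin θ sin δ cos φ₁, cos δ − sin φ₁ sin φ₂) = atan2(0.2637, 0.7326) = 19.798°.
λ₂ = 71.199° + 19.798° = 91.00°.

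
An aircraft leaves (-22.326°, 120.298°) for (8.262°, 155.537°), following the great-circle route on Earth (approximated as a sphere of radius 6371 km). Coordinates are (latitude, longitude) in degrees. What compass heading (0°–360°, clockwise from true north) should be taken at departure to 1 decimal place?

With φ₁ = -0.3897, φ₂ = 0.1442, Δλ = 0.6150 rad, the forward-azimuth formula gives
θ = atan2( sin Δλ cos φ₂ , cos φ₁ sin φ₂ − sin φ₁ cos φ₂ cos Δλ ) = atan2(0.5710, 0.4400) = 52.38°.
So the initial bearing is 52.4°.

52.4°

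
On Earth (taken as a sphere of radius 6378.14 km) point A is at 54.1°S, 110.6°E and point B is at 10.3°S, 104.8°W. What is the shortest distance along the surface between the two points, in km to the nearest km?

Let φ₁ = -0.9442 rad, φ₂ = -0.1798 rad, and Δλ = 2.5237 rad.
Haversine: a = sin²(Δφ/2) + cos φ₁ cos φ₂ sin²(Δλ/2) = 0.1391 + (0.5864)(0.9839)(0.9076) = 0.66271.
Central angle c = 2·arcsin(√a) = 1.90226 rad.
Distance = R·c = 6378.14 × 1.9023 ≈ 12133 km.

12133 km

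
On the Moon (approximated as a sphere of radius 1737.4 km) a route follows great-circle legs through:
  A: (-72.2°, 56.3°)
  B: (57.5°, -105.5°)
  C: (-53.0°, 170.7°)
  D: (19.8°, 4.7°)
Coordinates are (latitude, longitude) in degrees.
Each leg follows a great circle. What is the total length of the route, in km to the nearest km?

13291 km

Leg A→B: central angle 2.8544 rad, distance 4959.3 km.
Leg B→C: central angle 2.2635 rad, distance 3932.7 km.
Leg C→D: central angle 2.5321 rad, distance 4399.3 km.
Total: 4959.3 + 3932.7 + 4399.3 ≈ 13291 km.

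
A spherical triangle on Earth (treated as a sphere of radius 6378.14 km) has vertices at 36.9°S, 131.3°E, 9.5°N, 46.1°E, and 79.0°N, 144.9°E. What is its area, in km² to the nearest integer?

75903451 km²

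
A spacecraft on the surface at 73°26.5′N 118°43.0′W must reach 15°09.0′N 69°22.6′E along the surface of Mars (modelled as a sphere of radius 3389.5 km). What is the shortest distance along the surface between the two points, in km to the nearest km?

Let φ₁ = 1.2818 rad, φ₂ = 0.2644 rad, and Δλ = -3.0003 rad.
cos c = sin φ₁ sin φ₂ + cos φ₁ cos φ₂ cos Δλ = (0.9585)(0.2613) + (0.2850)(0.9652)(-0.9900) = -0.02184,
so c = arccos(-0.02184) = 1.59264 rad.
Distance = R·c = 3389.5 × 1.5926 ≈ 5398 km.

5398 km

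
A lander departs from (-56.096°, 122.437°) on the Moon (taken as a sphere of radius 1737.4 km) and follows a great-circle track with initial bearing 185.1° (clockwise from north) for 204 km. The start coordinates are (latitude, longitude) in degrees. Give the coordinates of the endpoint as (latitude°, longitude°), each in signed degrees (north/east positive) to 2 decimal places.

-62.79°, 121.13°

Angular distance δ = d/R = 204/1737.4 = 0.11742 rad; initial bearing θ = 3.2306 rad.
sin φ₂ = sin φ₁ cos δ + cos φ₁ sin δ cos θ = (-0.8300)(0.9931) + (0.5578)(0.1171)(-0.9960) = -0.8893, so φ₂ = -62.79°.
Δλ = atan2(sin θ sin δ cos φ₁, cos δ − sin φ₁ sin φ₂) = atan2(-0.0058, 0.2550) = -1.305°.
λ₂ = 122.437° − 1.305° = 121.13°.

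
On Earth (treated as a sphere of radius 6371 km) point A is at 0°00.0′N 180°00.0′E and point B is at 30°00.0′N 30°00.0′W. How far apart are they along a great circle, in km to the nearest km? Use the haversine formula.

Let φ₁ = 0.0000 rad, φ₂ = 0.5236 rad, and Δλ = 2.6180 rad.
Haversine: a = sin²(Δφ/2) + cos φ₁ cos φ₂ sin²(Δλ/2) = 0.0670 + (1.0000)(0.8660)(0.9330) = 0.87500.
Central angle c = 2·arcsin(√a) = 2.41886 rad.
Distance = R·c = 6371 × 2.4189 ≈ 15411 km.

15411 km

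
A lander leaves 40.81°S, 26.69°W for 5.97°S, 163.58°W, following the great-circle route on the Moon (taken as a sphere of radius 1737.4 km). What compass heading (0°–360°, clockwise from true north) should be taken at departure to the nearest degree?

231°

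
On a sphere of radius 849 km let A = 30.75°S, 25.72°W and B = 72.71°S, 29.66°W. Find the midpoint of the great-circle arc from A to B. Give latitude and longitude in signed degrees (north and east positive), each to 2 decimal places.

-51.74°, -26.73°

The central angle between A and B is δ = 0.7332 rad.
With f = 0.5, the slerp weights are sin((1−f)δ)/sin δ = 0.5356 and sin(fδ)/sin δ = 0.5356.
Weighted sum of the unit vectors: (0.5356)·(0.7743,-0.3730,-0.5113) + (0.5356)·(0.2583,-0.1471,-0.9548) = (0.5530, -0.2785, -0.7852).
Converting back: φ = atan2(z, √(x²+y²)) = -51.74°, λ = atan2(y, x) = -26.73°.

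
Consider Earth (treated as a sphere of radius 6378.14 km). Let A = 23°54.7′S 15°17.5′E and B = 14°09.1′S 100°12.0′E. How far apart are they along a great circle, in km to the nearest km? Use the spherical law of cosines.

8879 km

Let φ₁ = -0.4173 rad, φ₂ = -0.2470 rad, and Δλ = 1.4819 rad.
cos c = sin φ₁ sin φ₂ + cos φ₁ cos φ₂ cos Δλ = (-0.4053)(-0.2445) + (0.9142)(0.9697)(0.0887) = 0.17777,
so c = arccos(0.17777) = 1.39208 rad.
Distance = R·c = 6378.14 × 1.3921 ≈ 8879 km.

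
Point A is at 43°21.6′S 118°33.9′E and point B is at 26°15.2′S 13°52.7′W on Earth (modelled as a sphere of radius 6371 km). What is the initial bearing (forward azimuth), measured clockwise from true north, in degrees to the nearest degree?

222°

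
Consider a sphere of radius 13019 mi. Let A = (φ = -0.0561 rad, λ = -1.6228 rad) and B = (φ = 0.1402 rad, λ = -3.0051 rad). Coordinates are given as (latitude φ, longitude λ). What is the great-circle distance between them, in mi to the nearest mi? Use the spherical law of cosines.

In radians: φ₁ = -0.0561, φ₂ = 0.1402, Δλ = -79.200° = -1.3823 rad.
cos c = sin φ₁ sin φ₂ + cos φ₁ cos φ₂ cos Δλ = (-0.0561)(0.1397) + (0.9984)(0.9902)(0.1874) = 0.17742,
so c = arccos(0.17742) = 1.39244 rad.
Distance = R·c = 13019 × 1.3924 ≈ 18128 mi.

18128 mi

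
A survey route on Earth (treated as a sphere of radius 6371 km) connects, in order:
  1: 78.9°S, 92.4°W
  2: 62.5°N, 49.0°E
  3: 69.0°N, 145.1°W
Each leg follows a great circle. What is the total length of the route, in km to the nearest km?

23145 km

Leg 1→2: central angle 2.7931 rad, distance 17794.9 km.
Leg 2→3: central angle 0.8398 rad, distance 5350.4 km.
Total: 17794.9 + 5350.4 ≈ 23145 km.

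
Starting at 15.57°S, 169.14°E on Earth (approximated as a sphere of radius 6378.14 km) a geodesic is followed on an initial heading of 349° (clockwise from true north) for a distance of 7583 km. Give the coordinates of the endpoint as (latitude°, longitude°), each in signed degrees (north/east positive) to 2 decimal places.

Angular distance δ = d/R = 7583/6378.14 = 1.18890 rad; initial bearing θ = 6.0912 rad.
sin φ₂ = sin φ₁ cos δ + cos φ₁ sin δ cos θ = (-0.2684)(0.3727) + (0.9633)(0.9280)(0.9816) = 0.7775, so φ₂ = 51.03°.
Δλ = atan2(sin θ sin δ cos φ₁, cos δ − sin φ₁ sin φ₂) = atan2(-0.1706, 0.5814) = -16.351°.
λ₂ = 169.140° − 16.351° = 152.79°.

51.03°, 152.79°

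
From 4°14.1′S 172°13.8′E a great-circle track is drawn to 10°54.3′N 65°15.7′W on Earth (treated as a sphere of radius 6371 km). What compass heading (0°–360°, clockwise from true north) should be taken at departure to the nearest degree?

With φ₁ = -0.0739, φ₂ = 0.1903, Δλ = 2.1382 rad, the forward-azimuth formula gives
θ = atan2( sin Δλ cos φ₂ , cos φ₁ sin φ₂ − sin φ₁ cos φ₂ cos Δλ ) = atan2(0.8281, 0.1497) = 79.75°.
So the initial bearing is 80°.

80°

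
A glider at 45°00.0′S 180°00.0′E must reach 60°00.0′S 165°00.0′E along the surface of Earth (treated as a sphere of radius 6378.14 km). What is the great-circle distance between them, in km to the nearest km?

Let φ₁ = -0.7854 rad, φ₂ = -1.0472 rad, and Δλ = -0.2618 rad.
cos c = sin φ₁ sin φ₂ + cos φ₁ cos φ₂ cos Δλ = (-0.7071)(-0.8660) + (0.7071)(0.5000)(0.9659) = 0.95388,
so c = arccos(0.95388) = 0.30489 rad.
Distance = R·c = 6378.14 × 0.3049 ≈ 1945 km.

1945 km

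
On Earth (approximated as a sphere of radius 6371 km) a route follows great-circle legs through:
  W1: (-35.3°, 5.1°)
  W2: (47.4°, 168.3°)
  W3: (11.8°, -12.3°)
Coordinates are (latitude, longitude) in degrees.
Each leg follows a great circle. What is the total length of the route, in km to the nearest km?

Leg W1→W2: central angle 2.8378 rad, distance 18079.6 km.
Leg W2→W3: central angle 2.1083 rad, distance 13432.1 km.
Total: 18079.6 + 13432.1 ≈ 31512 km.

31512 km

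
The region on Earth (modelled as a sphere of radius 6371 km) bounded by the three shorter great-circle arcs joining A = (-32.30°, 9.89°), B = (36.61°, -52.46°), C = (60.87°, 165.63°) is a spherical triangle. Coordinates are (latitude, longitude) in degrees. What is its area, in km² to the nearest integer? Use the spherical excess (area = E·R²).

75808619 km²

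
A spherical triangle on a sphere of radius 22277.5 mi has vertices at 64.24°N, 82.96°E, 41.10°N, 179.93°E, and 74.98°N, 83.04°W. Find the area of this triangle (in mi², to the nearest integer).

170234733 mi²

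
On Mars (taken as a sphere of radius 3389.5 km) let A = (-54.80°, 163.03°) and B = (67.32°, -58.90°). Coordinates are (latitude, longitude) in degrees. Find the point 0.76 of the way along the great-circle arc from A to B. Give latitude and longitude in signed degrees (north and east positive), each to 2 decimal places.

The central angle between A and B is δ = 2.7371 rad.
With f = 0.76, the slerp weights are sin((1−f)δ)/sin δ = 1.5518 and sin(fδ)/sin δ = 2.2185.
Weighted sum of the unit vectors: (1.5518)·(-0.5513,0.1682,-0.8171) + (2.2185)·(0.1992,-0.3302,0.9227) = (-0.4137, -0.4714, 0.7789).
Converting back: φ = atan2(z, √(x²+y²)) = 51.16°, λ = atan2(y, x) = -131.27°.

51.16°, -131.27°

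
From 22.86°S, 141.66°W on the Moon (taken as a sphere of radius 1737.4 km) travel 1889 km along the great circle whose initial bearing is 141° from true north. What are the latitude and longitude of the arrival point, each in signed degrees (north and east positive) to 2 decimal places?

-54.55°, -67.79°

Angular distance δ = d/R = 1889/1737.4 = 1.08726 rad; initial bearing θ = 2.4609 rad.
sin φ₂ = sin φ₁ cos δ + cos φ₁ sin δ cos θ = (-0.3885)(0.4649) + (0.9215)(0.8854)(-0.7771) = -0.8146, so φ₂ = -54.55°.
Δλ = atan2(sin θ sin δ cos φ₁, cos δ − sin φ₁ sin φ₂) = atan2(0.5134, 0.1485) = 73.873°.
λ₂ = -141.660° + 73.873° = -67.79°.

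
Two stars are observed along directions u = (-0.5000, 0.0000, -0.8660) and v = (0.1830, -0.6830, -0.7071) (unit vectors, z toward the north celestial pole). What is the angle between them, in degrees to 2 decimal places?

u·v = 0.5208; |u| = 1.0000, |v| = 1.0000.
cos θ = (u·v)/(|u||v|) = 0.5209, so θ = 58.61°.

58.61°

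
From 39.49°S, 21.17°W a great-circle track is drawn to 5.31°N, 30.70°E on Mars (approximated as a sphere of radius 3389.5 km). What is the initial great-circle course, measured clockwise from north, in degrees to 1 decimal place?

Δλ = 51.870° = 0.9053 rad.
y = sin Δλ · cos φ₂ = (0.7866)(0.9957) = 0.7832
x = cos φ₁ sin φ₂ − sin φ₁ cos φ₂ cos Δλ = (0.7717)(0.0925) − (-0.6359)(0.9957)(0.6174) = 0.4624
θ = atan2(y, x) = 59.44°, so the bearing is 59.4°.

59.4°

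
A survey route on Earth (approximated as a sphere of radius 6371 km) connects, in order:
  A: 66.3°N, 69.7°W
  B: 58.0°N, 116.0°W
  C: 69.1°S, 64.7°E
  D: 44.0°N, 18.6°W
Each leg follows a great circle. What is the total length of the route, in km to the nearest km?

Leg A→B: central angle 0.3932 rad, distance 2505.1 km.
Leg B→C: central angle 2.9478 rad, distance 18780.4 km.
Leg C→D: central angle 2.2383 rad, distance 14260.1 km.
Total: 2505.1 + 18780.4 + 14260.1 ≈ 35546 km.

35546 km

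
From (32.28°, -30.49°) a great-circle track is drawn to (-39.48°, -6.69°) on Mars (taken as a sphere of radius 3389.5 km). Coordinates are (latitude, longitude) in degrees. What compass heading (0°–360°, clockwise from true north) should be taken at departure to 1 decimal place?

161.2°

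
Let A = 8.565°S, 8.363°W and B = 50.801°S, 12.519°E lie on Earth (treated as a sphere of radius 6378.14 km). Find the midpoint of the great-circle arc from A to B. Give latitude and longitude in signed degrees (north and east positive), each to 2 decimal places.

-30.08°, -0.25°

Central angle δ = 0.7963 rad. Interpolating on the sphere with fraction f = 0.5:
P = [sin((1−f)δ)·A + sin(fδ)·B] / sin δ = 0.5424·A + 0.5424·B in Cartesian coordinates,
giving P = (0.8654, -0.0037, -0.5011), i.e. latitude -30.08°, longitude -0.25°.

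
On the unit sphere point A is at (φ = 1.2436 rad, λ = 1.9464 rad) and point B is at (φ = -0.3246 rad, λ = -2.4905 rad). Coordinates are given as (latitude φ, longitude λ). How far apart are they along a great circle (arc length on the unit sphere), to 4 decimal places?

1.9659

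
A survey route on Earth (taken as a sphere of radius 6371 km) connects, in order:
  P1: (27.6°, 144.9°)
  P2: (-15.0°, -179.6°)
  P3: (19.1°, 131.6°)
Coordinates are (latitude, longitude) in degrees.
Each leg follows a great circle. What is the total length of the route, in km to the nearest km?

Leg P1→P2: central angle 0.9558 rad, distance 6089.2 km.
Leg P2→P3: central angle 1.0280 rad, distance 6549.4 km.
Total: 6089.2 + 6549.4 ≈ 12639 km.

12639 km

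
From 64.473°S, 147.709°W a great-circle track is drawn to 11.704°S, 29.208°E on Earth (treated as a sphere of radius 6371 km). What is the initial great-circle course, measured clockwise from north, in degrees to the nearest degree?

With φ₁ = -1.1253, φ₂ = -0.2043, Δλ = 3.0878 rad, the forward-azimuth formula gives
θ = atan2( sin Δλ cos φ₂ , cos φ₁ sin φ₂ − sin φ₁ cos φ₂ cos Δλ ) = atan2(0.0527, -0.9698) = 176.89°.
So the initial bearing is 177°.

177°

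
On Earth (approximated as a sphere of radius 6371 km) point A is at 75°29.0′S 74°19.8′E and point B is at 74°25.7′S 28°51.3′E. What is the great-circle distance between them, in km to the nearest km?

In radians: φ₁ = -1.3174, φ₂ = -1.2990, Δλ = -45.475° = -0.7937 rad.
cos c = sin φ₁ sin φ₂ + cos φ₁ cos φ₂ cos Δλ = (-0.9681)(-0.9633) + (0.2507)(0.2684)(0.7012) = 0.97973,
so c = arccos(0.97973) = 0.20171 rad.
Distance = R·c = 6371 × 0.2017 ≈ 1285 km.

1285 km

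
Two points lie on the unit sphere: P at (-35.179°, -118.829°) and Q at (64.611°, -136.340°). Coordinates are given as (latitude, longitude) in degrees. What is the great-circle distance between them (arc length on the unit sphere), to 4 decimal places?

1.7582

With latitudes φ₁ = -35.179°, φ₂ = 64.611° and longitude difference Δλ = -17.511°:
cos c = sin φ₁ sin φ₂ + cos φ₁ cos φ₂ cos Δλ = (-0.5761)(0.9034) + (0.8174)(0.4288)(0.9537) = -0.18628,
so c = arccos(-0.18628) = 1.75817 rad.
On the unit sphere the arc length equals the central angle: 1.7582.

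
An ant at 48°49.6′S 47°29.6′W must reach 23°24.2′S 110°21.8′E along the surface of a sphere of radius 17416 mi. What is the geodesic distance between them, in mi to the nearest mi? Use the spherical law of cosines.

With latitudes φ₁ = -48.827°, φ₂ = -23.403° and longitude difference Δλ = 157.857°:
cos c = sin φ₁ sin φ₂ + cos φ₁ cos φ₂ cos Δλ = (-0.7527)(-0.3972) + (0.6583)(0.9177)(-0.9262) = -0.26063,
so c = arccos(-0.26063) = 1.83448 rad.
Distance = R·c = 17416 × 1.8345 ≈ 31949 mi.

31949 mi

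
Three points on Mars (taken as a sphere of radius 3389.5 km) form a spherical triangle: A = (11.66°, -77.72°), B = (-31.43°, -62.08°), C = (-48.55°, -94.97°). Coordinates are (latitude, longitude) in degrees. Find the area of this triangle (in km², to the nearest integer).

2499164 km²

Side lengths (central angles): a = 0.5253, b = 1.0842, c = 0.7963 rad; semiperimeter s = 1.2029.
By l'Huilier's theorem, tan(E/4) = √[tan(s/2) tan((s−a)/2) tan((s−b)/2) tan((s−c)/2)], giving spherical excess E = 0.2175 rad.
Area = E·R² = 0.2175 × (3389.5)² ≈ 2499164 km².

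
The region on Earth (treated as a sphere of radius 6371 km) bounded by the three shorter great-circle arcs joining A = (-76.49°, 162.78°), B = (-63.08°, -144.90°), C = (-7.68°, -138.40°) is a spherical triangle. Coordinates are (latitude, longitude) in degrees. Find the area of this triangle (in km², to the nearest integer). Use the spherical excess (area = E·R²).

Side lengths (central angles): a = 0.9704, b = 1.3183, c = 0.3720 rad; semiperimeter s = 1.3303.
By l'Huilier's theorem, tan(E/4) = √[tan(s/2) tan((s−a)/2) tan((s−b)/2) tan((s−c)/2)], giving spherical excess E = 0.0845 rad.
Area = E·R² = 0.0845 × (6371)² ≈ 3427879 km².

3427879 km²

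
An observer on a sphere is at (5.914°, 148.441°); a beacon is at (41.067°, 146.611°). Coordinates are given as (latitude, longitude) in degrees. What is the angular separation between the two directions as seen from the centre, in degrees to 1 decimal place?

With latitudes φ₁ = 5.914°, φ₂ = 41.067° and longitude difference Δλ = -1.830°:
Haversine: a = sin²(Δφ/2) + cos φ₁ cos φ₂ sin²(Δλ/2) = 0.0912 + (0.9947)(0.7539)(0.0003) = 0.09138.
Central angle c = 2·arcsin(√a) = 0.61420 rad.
So the angular separation is 35.2°.

35.2°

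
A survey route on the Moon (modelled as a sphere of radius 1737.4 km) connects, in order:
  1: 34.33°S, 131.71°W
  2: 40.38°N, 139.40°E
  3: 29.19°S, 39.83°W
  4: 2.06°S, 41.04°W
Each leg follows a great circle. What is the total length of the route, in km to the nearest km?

Leg 1→2: central angle 1.9318 rad, distance 3356.2 km.
Leg 2→3: central angle 2.9460 rad, distance 5118.3 km.
Leg 3→4: central angle 0.4739 rad, distance 823.4 km.
Total: 3356.2 + 5118.3 + 823.4 ≈ 9298 km.

9298 km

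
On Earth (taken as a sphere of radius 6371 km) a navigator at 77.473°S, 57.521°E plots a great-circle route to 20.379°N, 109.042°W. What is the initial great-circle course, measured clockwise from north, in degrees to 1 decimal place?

195.0°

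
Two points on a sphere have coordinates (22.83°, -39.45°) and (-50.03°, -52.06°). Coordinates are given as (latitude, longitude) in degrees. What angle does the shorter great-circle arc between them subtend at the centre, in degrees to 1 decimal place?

73.7°

Let φ₁ = 0.3985 rad, φ₂ = -0.8732 rad, and Δλ = -0.2201 rad.
Haversine: a = sin²(Δφ/2) + cos φ₁ cos φ₂ sin²(Δλ/2) = 0.3526 + (0.9217)(0.6424)(0.0121) = 0.35979.
Central angle c = 2·arcsin(√a) = 1.28656 rad.
So the angular separation is 73.7°.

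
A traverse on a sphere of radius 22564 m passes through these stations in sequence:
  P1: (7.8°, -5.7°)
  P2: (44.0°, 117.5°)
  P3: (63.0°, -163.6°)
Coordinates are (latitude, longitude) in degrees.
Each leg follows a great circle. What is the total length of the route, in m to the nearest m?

60738 m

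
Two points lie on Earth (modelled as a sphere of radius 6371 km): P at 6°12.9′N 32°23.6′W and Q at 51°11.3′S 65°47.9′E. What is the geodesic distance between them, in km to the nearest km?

11116 km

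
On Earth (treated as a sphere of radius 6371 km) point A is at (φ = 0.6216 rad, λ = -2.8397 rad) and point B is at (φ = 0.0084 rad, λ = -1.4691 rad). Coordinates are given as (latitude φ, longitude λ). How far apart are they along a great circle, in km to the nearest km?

8941 km

In radians: φ₁ = 0.6216, φ₂ = 0.0084, Δλ = 78.530° = 1.3706 rad.
Haversine: a = sin²(Δφ/2) + cos φ₁ cos φ₂ sin²(Δλ/2) = 0.0911 + (0.8129)(1.0000)(0.4006) = 0.41672.
Central angle c = 2·arcsin(√a) = 1.40347 rad.
Distance = R·c = 6371 × 1.4035 ≈ 8941 km.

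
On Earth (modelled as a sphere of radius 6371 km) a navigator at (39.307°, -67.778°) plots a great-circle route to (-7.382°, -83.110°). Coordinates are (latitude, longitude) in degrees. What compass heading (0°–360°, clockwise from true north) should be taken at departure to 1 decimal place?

With φ₁ = 0.6860, φ₂ = -0.1288, Δλ = -0.2676 rad, the forward-azimuth formula gives
θ = atan2( sin Δλ cos φ₂ , cos φ₁ sin φ₂ − sin φ₁ cos φ₂ cos Δλ ) = atan2(-0.2622, -0.7053) = -159.61°.
Adding 360° brings this into [0°, 360°): 200.4°.

200.4°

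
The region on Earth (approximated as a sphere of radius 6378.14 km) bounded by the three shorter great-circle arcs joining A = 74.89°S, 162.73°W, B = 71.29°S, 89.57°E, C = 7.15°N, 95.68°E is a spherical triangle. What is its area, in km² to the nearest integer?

11918038 km²

Side lengths (central angles): a = 1.3709, b = 1.7438, c = 0.4757 rad; semiperimeter s = 1.7952.
By l'Huilier's theorem, tan(E/4) = √[tan(s/2) tan((s−a)/2) tan((s−b)/2) tan((s−c)/2)], giving spherical excess E = 0.2930 rad.
Area = E·R² = 0.2930 × (6378.14)² ≈ 11918038 km².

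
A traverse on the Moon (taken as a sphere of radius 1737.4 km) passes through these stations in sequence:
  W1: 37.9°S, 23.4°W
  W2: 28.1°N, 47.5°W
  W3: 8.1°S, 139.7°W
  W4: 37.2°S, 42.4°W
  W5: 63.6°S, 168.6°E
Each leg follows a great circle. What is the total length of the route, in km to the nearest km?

10085 km

Leg W1→W2: central angle 1.2174 rad, distance 2115.2 km.
Leg W2→W3: central angle 1.6709 rad, distance 2902.9 km.
Leg W3→W4: central angle 1.5858 rad, distance 2755.2 km.
Leg W4→W5: central angle 1.3305 rad, distance 2311.7 km.
Total: 2115.2 + 2902.9 + 2755.2 + 2311.7 ≈ 10085 km.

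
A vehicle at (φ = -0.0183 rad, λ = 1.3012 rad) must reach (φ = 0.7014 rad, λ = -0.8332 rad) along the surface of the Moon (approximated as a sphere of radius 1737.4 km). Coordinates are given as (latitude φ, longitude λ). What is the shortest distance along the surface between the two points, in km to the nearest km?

In radians: φ₁ = -0.0183, φ₂ = 0.7014, Δλ = -122.292° = -2.1344 rad.
Haversine: a = sin²(Δφ/2) + cos φ₁ cos φ₂ sin²(Δλ/2) = 0.1240 + (0.9998)(0.7639)(0.7671) = 0.70993.
Central angle c = 2·arcsin(√a) = 2.00409 rad.
Distance = R·c = 1737.4 × 2.0041 ≈ 3482 km.

3482 km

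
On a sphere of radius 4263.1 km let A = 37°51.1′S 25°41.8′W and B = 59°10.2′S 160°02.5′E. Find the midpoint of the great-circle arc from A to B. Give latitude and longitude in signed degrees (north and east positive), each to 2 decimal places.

-79.07°, -36.08°

Central angle δ = 1.4462 rad. Interpolating on the sphere with fraction f = 0.5:
P = [sin((1−f)δ)·A + sin(fδ)·B] / sin δ = 0.6669·A + 0.6669·B in Cartesian coordinates,
giving P = (0.1532, -0.1117, -0.9819), i.e. latitude -79.07°, longitude -36.08°.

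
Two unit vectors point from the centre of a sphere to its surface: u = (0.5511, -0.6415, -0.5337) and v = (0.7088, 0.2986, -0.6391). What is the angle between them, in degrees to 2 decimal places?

u·v = 0.5402; |u| = 1.0000, |v| = 1.0000.
cos θ = (u·v)/(|u||v|) = 0.5401, so θ = 57.31°.

57.31°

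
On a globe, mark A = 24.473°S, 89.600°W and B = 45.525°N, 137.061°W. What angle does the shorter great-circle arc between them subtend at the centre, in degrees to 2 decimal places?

In radians: φ₁ = -0.4271, φ₂ = 0.7946, Δλ = -47.461° = -0.8284 rad.
cos c = sin φ₁ sin φ₂ + cos φ₁ cos φ₂ cos Δλ = (-0.4143)(0.7136) + (0.9102)(0.7006)(0.6761) = 0.13551,
so c = arccos(0.13551) = 1.43487 rad.
So the angular separation is 82.21°.

82.21°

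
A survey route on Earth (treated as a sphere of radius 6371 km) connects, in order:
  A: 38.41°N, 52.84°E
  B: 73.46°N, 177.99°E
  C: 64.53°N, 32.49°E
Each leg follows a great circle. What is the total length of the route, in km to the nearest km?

11373 km

Leg A→B: central angle 1.0847 rad, distance 6910.8 km.
Leg B→C: central angle 0.7004 rad, distance 4462.5 km.
Total: 6910.8 + 4462.5 ≈ 11373 km.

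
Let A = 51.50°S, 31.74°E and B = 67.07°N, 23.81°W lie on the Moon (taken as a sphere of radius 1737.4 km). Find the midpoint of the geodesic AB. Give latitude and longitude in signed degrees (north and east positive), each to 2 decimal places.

Central angle δ = 2.1939 rad. Interpolating on the sphere with fraction f = 0.5:
P = [sin((1−f)δ)·A + sin(fδ)·B] / sin δ = 1.0958·A + 1.0958·B in Cartesian coordinates,
giving P = (0.9707, 0.1865, 0.1516), i.e. latitude 8.72°, longitude 10.88°.

8.72°, 10.88°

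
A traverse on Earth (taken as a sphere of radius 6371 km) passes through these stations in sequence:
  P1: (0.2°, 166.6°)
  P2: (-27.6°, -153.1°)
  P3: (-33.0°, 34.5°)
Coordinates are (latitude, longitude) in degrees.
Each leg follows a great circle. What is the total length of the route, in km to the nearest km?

Leg P1→P2: central angle 0.8308 rad, distance 5293.3 km.
Leg P2→P3: central angle 2.0764 rad, distance 13229.0 km.
Total: 5293.3 + 13229.0 ≈ 18522 km.

18522 km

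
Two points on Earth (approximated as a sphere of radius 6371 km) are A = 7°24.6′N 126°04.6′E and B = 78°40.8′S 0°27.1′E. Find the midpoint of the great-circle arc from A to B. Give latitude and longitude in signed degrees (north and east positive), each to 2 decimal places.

-43.68°, 115.77°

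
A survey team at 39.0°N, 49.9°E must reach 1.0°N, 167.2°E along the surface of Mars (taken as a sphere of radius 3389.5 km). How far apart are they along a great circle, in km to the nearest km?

Let φ₁ = 0.6807 rad, φ₂ = 0.0175 rad, and Δλ = 2.0473 rad.
Haversine: a = sin²(Δφ/2) + cos φ₁ cos φ₂ sin²(Δλ/2) = 0.1060 + (0.7771)(0.9998)(0.7293) = 0.67270.
Central angle c = 2·arcsin(√a) = 1.92346 rad.
Distance = R·c = 3389.5 × 1.9235 ≈ 6520 km.

6520 km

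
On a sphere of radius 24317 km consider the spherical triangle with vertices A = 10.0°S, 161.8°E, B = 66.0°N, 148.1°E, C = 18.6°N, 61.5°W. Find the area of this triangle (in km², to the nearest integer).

1137390274 km²

Side lengths (central angles): a = 1.6146, b = 2.3960, c = 1.3382 rad; semiperimeter s = 2.6744.
By l'Huilier's theorem, tan(E/4) = √[tan(s/2) tan((s−a)/2) tan((s−b)/2) tan((s−c)/2)], giving spherical excess E = 1.9235 rad.
Area = E·R² = 1.9235 × (24317)² ≈ 1137390274 km².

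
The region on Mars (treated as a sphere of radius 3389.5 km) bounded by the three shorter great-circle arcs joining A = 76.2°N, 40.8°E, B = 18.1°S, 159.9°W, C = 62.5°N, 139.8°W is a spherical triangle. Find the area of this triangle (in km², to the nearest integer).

Side lengths (central angles): a = 1.4338, b = 0.7208, c = 2.1104 rad; semiperimeter s = 2.1325.
By l'Huilier's theorem, tan(E/4) = √[tan(s/2) tan((s−a)/2) tan((s−b)/2) tan((s−c)/2)], giving spherical excess E = 0.3146 rad.
Area = E·R² = 0.3146 × (3389.5)² ≈ 3614084 km².

3614084 km²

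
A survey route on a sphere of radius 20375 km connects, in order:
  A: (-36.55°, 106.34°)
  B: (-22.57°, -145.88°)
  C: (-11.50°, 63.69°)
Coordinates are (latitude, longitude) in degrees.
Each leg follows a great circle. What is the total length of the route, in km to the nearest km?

Leg A→B: central angle 1.5687 rad, distance 31963.3 km.
Leg B→C: central angle 2.3610 rad, distance 48105.4 km.
Total: 31963.3 + 48105.4 ≈ 80069 km.

80069 km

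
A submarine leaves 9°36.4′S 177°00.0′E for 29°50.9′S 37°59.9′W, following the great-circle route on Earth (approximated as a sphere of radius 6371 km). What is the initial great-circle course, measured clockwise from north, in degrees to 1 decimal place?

140.8°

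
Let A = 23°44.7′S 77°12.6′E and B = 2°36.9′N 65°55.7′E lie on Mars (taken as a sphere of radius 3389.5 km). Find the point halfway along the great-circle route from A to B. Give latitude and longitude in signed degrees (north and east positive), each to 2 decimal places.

The central angle between A and B is δ = 0.4984 rad.
With f = 0.5, the slerp weights are sin((1−f)δ)/sin δ = 0.5159 and sin(fδ)/sin δ = 0.5159.
Weighted sum of the unit vectors: (0.5159)·(0.2026,0.8926,-0.4027) + (0.5159)·(0.4075,0.9121,0.0456) = (0.3148, 0.9311, -0.1842).
Converting back: φ = atan2(z, √(x²+y²)) = -10.62°, λ = atan2(y, x) = 71.32°.

-10.62°, 71.32°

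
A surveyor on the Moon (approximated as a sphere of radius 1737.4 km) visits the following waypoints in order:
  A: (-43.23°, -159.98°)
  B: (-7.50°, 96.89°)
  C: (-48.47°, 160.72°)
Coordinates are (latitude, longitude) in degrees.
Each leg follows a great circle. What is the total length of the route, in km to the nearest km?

4897 km

Leg A→B: central angle 1.6456 rad, distance 2859.0 km.
Leg B→C: central angle 1.1727 rad, distance 2037.5 km.
Total: 2859.0 + 2037.5 ≈ 4897 km.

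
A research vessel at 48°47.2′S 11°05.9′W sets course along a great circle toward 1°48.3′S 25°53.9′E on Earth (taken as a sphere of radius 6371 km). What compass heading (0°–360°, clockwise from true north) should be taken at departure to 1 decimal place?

With φ₁ = -0.8515, φ₂ = -0.0315, Δλ = 0.6457 rad, the forward-azimuth formula gives
θ = atan2( sin Δλ cos φ₂ , cos φ₁ sin φ₂ − sin φ₁ cos φ₂ cos Δλ ) = atan2(0.6015, 0.5798) = 46.05°.
So the initial bearing is 46.1°.

46.1°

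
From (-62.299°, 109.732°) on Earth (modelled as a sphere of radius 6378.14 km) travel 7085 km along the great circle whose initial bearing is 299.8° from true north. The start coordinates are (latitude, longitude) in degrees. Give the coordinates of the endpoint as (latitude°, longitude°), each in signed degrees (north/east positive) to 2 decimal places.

-10.72°, 57.42°

Angular distance δ = d/R = 7085/6378.14 = 1.11083 rad; initial bearing θ = 5.2325 rad.
sin φ₂ = sin φ₁ cos δ + cos φ₁ sin δ cos θ = (-0.8854)(0.4439) + (0.4649)(0.8961)(0.4970) = -0.1860, so φ₂ = -10.72°.
Δλ = atan2(sin θ sin δ cos φ₁, cos δ − sin φ₁ sin φ₂) = atan2(-0.3615, 0.2792) = -52.316°.
λ₂ = 109.732° − 52.316° = 57.42°.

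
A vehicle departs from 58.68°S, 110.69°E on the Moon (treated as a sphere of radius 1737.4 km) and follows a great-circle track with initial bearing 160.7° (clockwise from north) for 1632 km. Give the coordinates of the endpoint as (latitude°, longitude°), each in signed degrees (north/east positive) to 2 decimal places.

-64.20°, -107.11°

Angular distance δ = d/R = 1632/1737.4 = 0.93933 rad; initial bearing θ = 2.8047 rad.
sin φ₂ = sin φ₁ cos δ + cos φ₁ sin δ cos θ = (-0.8543)(0.5903) + (0.5198)(0.8072)(-0.9438) = -0.9003, so φ₂ = -64.20°.
Δλ = atan2(sin θ sin δ cos φ₁, cos δ − sin φ₁ sin φ₂) = atan2(0.1387, -0.1788) = 142.200°.
λ₂ = 110.690° + 142.200° = 252.89° → -107.11° after wrapping to (−180°, 180°].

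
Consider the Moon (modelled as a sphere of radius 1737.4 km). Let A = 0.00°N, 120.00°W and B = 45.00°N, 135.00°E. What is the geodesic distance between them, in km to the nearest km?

With latitudes φ₁ = 0.000°, φ₂ = 45.000° and longitude difference Δλ = -105.000°:
Haversine: a = sin²(Δφ/2) + cos φ₁ cos φ₂ sin²(Δλ/2) = 0.1464 + (1.0000)(0.7071)(0.6294) = 0.59151.
Central angle c = 2·arcsin(√a) = 1.75485 rad.
Distance = R·c = 1737.4 × 1.7548 ≈ 3049 km.

3049 km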